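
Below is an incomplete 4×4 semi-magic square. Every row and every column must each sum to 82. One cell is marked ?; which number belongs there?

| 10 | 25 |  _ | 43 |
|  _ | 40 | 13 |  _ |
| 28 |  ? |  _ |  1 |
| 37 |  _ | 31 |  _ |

19

Row 1 needs 82; the known cells sum to 78, so (1,3) = 4.
Column 1 needs 82; the known cells sum to 75, so (2,1) = 7.
From column 3, 82 − (4 + 13 + 31) gives (3,3) = 34.
Row 2: 7 + 40 + 13 + ? = 82, so (2,4) = 22.
Row 3: 28 + 34 + 1 + ? = 82, so (3,2) = 19.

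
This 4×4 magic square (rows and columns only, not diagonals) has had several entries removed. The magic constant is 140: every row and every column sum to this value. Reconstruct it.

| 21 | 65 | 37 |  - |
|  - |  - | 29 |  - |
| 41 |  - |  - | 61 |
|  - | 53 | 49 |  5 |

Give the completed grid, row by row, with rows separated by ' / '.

21 65 37 17 / 45 9 29 57 / 41 13 25 61 / 33 53 49 5

Row 1: 21 + 65 + 37 + ? = 140, so (1,4) = 17.
The remaining cell in row 4 is (4,1) = 140 − 107 = 33.
Column 1 must total 140; the given cells sum to 95, so (2,1) = 45.
Column 3 needs 140; the known cells sum to 115, so (3,3) = 25.
From column 4, 140 − (17 + 61 + 5) gives (2,4) = 57.
Row 2 must total 140; the given cells sum to 131, so (2,2) = 9.
The remaining cell in row 3 is (3,2) = 140 − 127 = 13.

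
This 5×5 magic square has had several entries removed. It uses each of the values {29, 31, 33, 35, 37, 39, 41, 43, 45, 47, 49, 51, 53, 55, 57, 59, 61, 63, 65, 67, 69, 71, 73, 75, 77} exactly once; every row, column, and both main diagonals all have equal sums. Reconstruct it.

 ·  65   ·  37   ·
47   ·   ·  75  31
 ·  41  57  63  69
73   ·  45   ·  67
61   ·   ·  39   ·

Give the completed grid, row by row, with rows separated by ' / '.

49 65 71 37 43 / 47 53 59 75 31 / 35 41 57 63 69 / 73 29 45 51 67 / 61 77 33 39 55

The 25 entries sum to 1325, so each line sums to 1325/5 = 265.
Using row 3: 41 + 57 + 63 + 69 + ? → (3,1) = 265 − 230 = 35.
The remaining cell in column 1 is (1,1) = 265 − 216 = 49.
Using column 4: 37 + 75 + 63 + 39 + ? → (4,4) = 265 − 214 = 51.
From row 4, 265 − (73 + 45 + 51 + 67) gives (4,2) = 29.
Anti-diagonal must total 265; the given cells sum to 222, so (1,5) = 43.
The remaining cell in row 1 is (1,3) = 265 − 194 = 71.
The remaining cell in column 5 is (5,5) = 265 − 210 = 55.
Main diagonal: 49 + 57 + 51 + 55 + ? = 265, so (2,2) = 53.
Using row 2: 47 + 53 + 75 + 31 + ? → (2,3) = 265 − 206 = 59.
Column 2 needs 265; the known cells sum to 188, so (5,2) = 77.
Column 3 must total 265; the given cells sum to 232, so (5,3) = 33.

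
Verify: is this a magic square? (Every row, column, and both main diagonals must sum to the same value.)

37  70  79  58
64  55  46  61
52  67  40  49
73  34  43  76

No — column 2 sums to 226 but column 4 sums to 244.

Row 1: 37 + 70 + 79 + 58 = 244.
Row 2: 64 + 55 + 46 + 61 = 226.
Row 3: 52 + 67 + 40 + 49 = 208.
Row 4: 73 + 34 + 43 + 76 = 226.
Column 1: 37 + 64 + 52 + 73 = 226.
Column 2: 70 + 55 + 67 + 34 = 226.
Column 3: 79 + 46 + 40 + 43 = 208.
Column 4: 58 + 61 + 49 + 76 = 244.
Main diagonal: 37 + 55 + 40 + 76 = 208.
Anti-diagonal: 58 + 46 + 67 + 73 = 244.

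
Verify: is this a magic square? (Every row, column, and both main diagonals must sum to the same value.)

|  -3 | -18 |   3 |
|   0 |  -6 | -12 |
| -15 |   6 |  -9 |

Yes

Row 1: -3 + (-18) + 3 = -18.
Row 2: 0 + (-6) + (-12) = -18.
Row 3: -15 + 6 + (-9) = -18.
Column 1: -3 + 0 + (-15) = -18.
Column 2: -18 + (-6) + 6 = -18.
Column 3: 3 + (-12) + (-9) = -18.
Main diagonal: -3 + (-6) + (-9) = -18.
Anti-diagonal: 3 + (-6) + (-15) = -18.
All lines sum to -18.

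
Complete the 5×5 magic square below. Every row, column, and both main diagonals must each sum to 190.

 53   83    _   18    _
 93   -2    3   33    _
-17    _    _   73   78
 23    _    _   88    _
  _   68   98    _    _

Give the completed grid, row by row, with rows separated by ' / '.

53 83 -12 18 48 / 93 -2 3 33 63 / -17 13 43 73 78 / 23 28 58 88 -7 / 38 68 98 -22 8

Row 2 must total 190; the given cells sum to 127, so (2,5) = 63.
Column 1 needs 190; the known cells sum to 152, so (5,1) = 38.
Using column 4: 18 + 33 + 73 + 88 + ? → (5,4) = 190 − 212 = -22.
Row 5: 38 + 68 + 98 + (-22) + ? = 190, so (5,5) = 8.
Main diagonal: 53 + (-2) + 88 + 8 + ? = 190, so (3,3) = 43.
Row 3 needs 190; the known cells sum to 177, so (3,2) = 13.
The remaining cell in column 2 is (4,2) = 190 − 162 = 28.
Anti-diagonal: 33 + 43 + 28 + 38 + ? = 190, so (1,5) = 48.
Row 1: 53 + 83 + 18 + 48 + ? = 190, so (1,3) = -12.
Using column 3: -12 + 3 + 43 + 98 + ? → (4,3) = 190 − 132 = 58.
From column 5, 190 − (48 + 63 + 78 + 8) gives (4,5) = -7.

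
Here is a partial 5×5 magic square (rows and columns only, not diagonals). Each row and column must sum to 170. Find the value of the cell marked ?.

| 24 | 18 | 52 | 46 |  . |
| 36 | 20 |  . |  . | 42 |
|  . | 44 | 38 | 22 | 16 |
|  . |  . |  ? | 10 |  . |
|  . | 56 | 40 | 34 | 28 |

26

The remaining cell in row 1 is (1,5) = 170 − 140 = 30.
Row 3: 44 + 38 + 22 + 16 + ? = 170, so (3,1) = 50.
The remaining cell in row 5 is (5,1) = 170 − 158 = 12.
Column 1: 24 + 36 + 50 + 12 + ? = 170, so (4,1) = 48.
Column 2 must total 170; the given cells sum to 138, so (4,2) = 32.
From column 4, 170 − (46 + 22 + 10 + 34) gives (2,4) = 58.
Column 5 must total 170; the given cells sum to 116, so (4,5) = 54.
From row 2, 170 − (36 + 20 + 58 + 42) gives (2,3) = 14.
The remaining cell in row 4 is (4,3) = 170 − 144 = 26.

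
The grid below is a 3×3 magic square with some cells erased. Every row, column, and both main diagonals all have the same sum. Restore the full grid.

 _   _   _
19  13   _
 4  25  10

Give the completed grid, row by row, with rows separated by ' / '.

Row 3 is already complete: 4 + 25 + 10 = 39, so that is the magic constant.
Row 2 needs 39; the known cells sum to 32, so (2,3) = 7.
Column 1 must total 39; the given cells sum to 23, so (1,1) = 16.
Column 2 must total 39; the given cells sum to 38, so (1,2) = 1.
Column 3 needs 39; the known cells sum to 17, so (1,3) = 22.

16 1 22 / 19 13 7 / 4 25 10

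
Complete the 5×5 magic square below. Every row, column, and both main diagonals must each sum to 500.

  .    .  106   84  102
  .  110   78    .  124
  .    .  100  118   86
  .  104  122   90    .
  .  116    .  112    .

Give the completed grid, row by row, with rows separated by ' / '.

Column 3 needs 500; the known cells sum to 406, so (5,3) = 94.
From column 4, 500 − (84 + 118 + 90 + 112) gives (2,4) = 96.
Anti-diagonal must total 500; the given cells sum to 402, so (5,1) = 98.
From row 2, 500 − (110 + 78 + 96 + 124) gives (2,1) = 92.
The remaining cell in row 5 is (5,5) = 500 − 420 = 80.
From column 5, 500 − (102 + 124 + 86 + 80) gives (4,5) = 108.
Main diagonal must total 500; the given cells sum to 380, so (1,1) = 120.
Row 1 needs 500; the known cells sum to 412, so (1,2) = 88.
The remaining cell in row 4 is (4,1) = 500 − 424 = 76.
Using column 1: 120 + 92 + 76 + 98 + ? → (3,1) = 500 − 386 = 114.
Using column 2: 88 + 110 + 104 + 116 + ? → (3,2) = 500 − 418 = 82.

120 88 106 84 102 / 92 110 78 96 124 / 114 82 100 118 86 / 76 104 122 90 108 / 98 116 94 112 80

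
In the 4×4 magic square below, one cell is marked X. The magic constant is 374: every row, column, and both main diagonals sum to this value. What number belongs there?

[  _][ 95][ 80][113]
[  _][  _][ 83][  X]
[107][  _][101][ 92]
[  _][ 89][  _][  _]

The remaining cell in row 1 is (1,1) = 374 − 288 = 86.
From row 3, 374 − (107 + 101 + 92) gives (3,2) = 74.
Column 2 needs 374; the known cells sum to 258, so (2,2) = 116.
Using column 3: 80 + 83 + 101 + ? → (4,3) = 374 − 264 = 110.
From main diagonal, 374 − (86 + 116 + 101) gives (4,4) = 71.
Using anti-diagonal: 113 + 83 + 74 + ? → (4,1) = 374 − 270 = 104.
From column 1, 374 − (86 + 107 + 104) gives (2,1) = 77.
Column 4 needs 374; the known cells sum to 276, so (2,4) = 98.

98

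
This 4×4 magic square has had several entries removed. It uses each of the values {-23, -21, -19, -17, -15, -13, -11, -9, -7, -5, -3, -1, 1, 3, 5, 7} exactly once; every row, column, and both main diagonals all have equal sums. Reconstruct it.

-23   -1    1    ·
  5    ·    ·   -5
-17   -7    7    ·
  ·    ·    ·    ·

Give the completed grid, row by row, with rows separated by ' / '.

-23 -1 1 -9 / 5 -13 -19 -5 / -17 -7 7 -15 / 3 -11 -21 -3

The 16 entries sum to -128, so each line sums to -128/4 = -32.
The remaining cell in row 1 is (1,4) = -32 − (-23) = -9.
Using row 3: -17 + (-7) + 7 + ? → (3,4) = -32 − (-17) = -15.
Column 1 must total -32; the given cells sum to -35, so (4,1) = 3.
Column 4 must total -32; the given cells sum to -29, so (4,4) = -3.
The remaining cell in main diagonal is (2,2) = -32 − (-19) = -13.
Using anti-diagonal: -9 + (-7) + 3 + ? → (2,3) = -32 − (-13) = -19.
Using column 2: -1 + (-13) + (-7) + ? → (4,2) = -32 − (-21) = -11.
From column 3, -32 − (1 + (-19) + 7) gives (4,3) = -21.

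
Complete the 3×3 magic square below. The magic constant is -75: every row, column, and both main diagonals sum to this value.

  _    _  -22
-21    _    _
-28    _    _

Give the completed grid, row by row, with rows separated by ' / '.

-26 -27 -22 / -21 -25 -29 / -28 -23 -24

Column 1 needs -75; the known cells sum to -49, so (1,1) = -26.
The remaining cell in anti-diagonal is (2,2) = -75 − (-50) = -25.
Row 1 must total -75; the given cells sum to -48, so (1,2) = -27.
Row 2 needs -75; the known cells sum to -46, so (2,3) = -29.
From column 2, -75 − (-27 + (-25)) gives (3,2) = -23.
The remaining cell in column 3 is (3,3) = -75 − (-51) = -24.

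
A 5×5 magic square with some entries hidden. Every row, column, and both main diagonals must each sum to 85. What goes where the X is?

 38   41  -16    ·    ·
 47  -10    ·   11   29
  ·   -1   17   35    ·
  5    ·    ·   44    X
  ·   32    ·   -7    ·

Using row 2: 47 + (-10) + 11 + 29 + ? → (2,3) = 85 − 77 = 8.
Using column 2: 41 + (-10) + (-1) + 32 + ? → (4,2) = 85 − 62 = 23.
Column 4 must total 85; the given cells sum to 83, so (1,4) = 2.
From main diagonal, 85 − (38 + (-10) + 17 + 44) gives (5,5) = -4.
Row 1: 38 + 41 + (-16) + 2 + ? = 85, so (1,5) = 20.
Anti-diagonal needs 85; the known cells sum to 71, so (5,1) = 14.
Using row 5: 14 + 32 + (-7) + (-4) + ? → (5,3) = 85 − 35 = 50.
Column 1 needs 85; the known cells sum to 104, so (3,1) = -19.
From column 3, 85 − (-16 + 8 + 17 + 50) gives (4,3) = 26.
From row 3, 85 − (-19 + (-1) + 17 + 35) gives (3,5) = 53.
The remaining cell in row 4 is (4,5) = 85 − 98 = -13.

-13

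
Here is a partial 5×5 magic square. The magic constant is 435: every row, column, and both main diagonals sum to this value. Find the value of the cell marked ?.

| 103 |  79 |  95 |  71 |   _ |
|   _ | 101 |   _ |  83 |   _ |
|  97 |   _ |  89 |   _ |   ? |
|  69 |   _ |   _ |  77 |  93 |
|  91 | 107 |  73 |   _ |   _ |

Row 1 must total 435; the given cells sum to 348, so (1,5) = 87.
Column 1 must total 435; the given cells sum to 360, so (2,1) = 75.
Main diagonal must total 435; the given cells sum to 370, so (5,5) = 65.
Anti-diagonal: 87 + 83 + 89 + 91 + ? = 435, so (4,2) = 85.
Row 4: 69 + 85 + 77 + 93 + ? = 435, so (4,3) = 111.
From row 5, 435 − (91 + 107 + 73 + 65) gives (5,4) = 99.
Column 2 must total 435; the given cells sum to 372, so (3,2) = 63.
From column 3, 435 − (95 + 89 + 111 + 73) gives (2,3) = 67.
Using column 4: 71 + 83 + 77 + 99 + ? → (3,4) = 435 − 330 = 105.
From row 2, 435 − (75 + 101 + 67 + 83) gives (2,5) = 109.
Using row 3: 97 + 63 + 89 + 105 + ? → (3,5) = 435 − 354 = 81.

81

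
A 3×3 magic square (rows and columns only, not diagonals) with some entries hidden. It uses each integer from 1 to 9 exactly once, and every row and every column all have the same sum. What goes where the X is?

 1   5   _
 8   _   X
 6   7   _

The entries are 1 through 9, which sum to 45, so each line sums to 45/3 = 15.
Row 1 needs 15; the known cells sum to 6, so (1,3) = 9.
From row 3, 15 − (6 + 7) gives (3,3) = 2.
The remaining cell in column 2 is (2,2) = 15 − 12 = 3.
Column 3 must total 15; the given cells sum to 11, so (2,3) = 4.

4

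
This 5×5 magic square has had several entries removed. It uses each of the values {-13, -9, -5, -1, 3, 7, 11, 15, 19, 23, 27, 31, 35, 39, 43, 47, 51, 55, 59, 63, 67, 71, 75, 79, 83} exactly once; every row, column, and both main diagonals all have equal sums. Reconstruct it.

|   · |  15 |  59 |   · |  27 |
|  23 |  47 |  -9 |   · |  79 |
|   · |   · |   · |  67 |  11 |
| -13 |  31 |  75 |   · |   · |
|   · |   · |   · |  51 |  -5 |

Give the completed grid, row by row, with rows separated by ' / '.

71 15 59 3 27 / 23 47 -9 35 79 / 55 -1 43 67 11 / -13 31 75 19 63 / 39 83 7 51 -5

The 25 entries sum to 875, so each line sums to 875/5 = 175.
Row 2 needs 175; the known cells sum to 140, so (2,4) = 35.
Column 5: 27 + 79 + 11 + (-5) + ? = 175, so (4,5) = 63.
Using row 4: -13 + 31 + 75 + 63 + ? → (4,4) = 175 − 156 = 19.
Column 4 needs 175; the known cells sum to 172, so (1,4) = 3.
Row 1 must total 175; the given cells sum to 104, so (1,1) = 71.
Using main diagonal: 71 + 47 + 19 + (-5) + ? → (3,3) = 175 − 132 = 43.
Anti-diagonal must total 175; the given cells sum to 136, so (5,1) = 39.
Column 1 must total 175; the given cells sum to 120, so (3,1) = 55.
The remaining cell in column 3 is (5,3) = 175 − 168 = 7.
The remaining cell in row 3 is (3,2) = 175 − 176 = -1.
Row 5 must total 175; the given cells sum to 92, so (5,2) = 83.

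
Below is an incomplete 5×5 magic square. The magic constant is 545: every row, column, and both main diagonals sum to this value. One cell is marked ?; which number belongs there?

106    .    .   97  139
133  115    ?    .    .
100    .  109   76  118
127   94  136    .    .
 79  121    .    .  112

82

Using row 3: 100 + 109 + 76 + 118 + ? → (3,2) = 545 − 403 = 142.
Column 2 needs 545; the known cells sum to 472, so (1,2) = 73.
Using main diagonal: 106 + 115 + 109 + 112 + ? → (4,4) = 545 − 442 = 103.
Using anti-diagonal: 139 + 109 + 94 + 79 + ? → (2,4) = 545 − 421 = 124.
Using row 1: 106 + 73 + 97 + 139 + ? → (1,3) = 545 − 415 = 130.
From row 4, 545 − (127 + 94 + 136 + 103) gives (4,5) = 85.
From column 4, 545 − (97 + 124 + 76 + 103) gives (5,4) = 145.
From column 5, 545 − (139 + 118 + 85 + 112) gives (2,5) = 91.
Row 2 must total 545; the given cells sum to 463, so (2,3) = 82.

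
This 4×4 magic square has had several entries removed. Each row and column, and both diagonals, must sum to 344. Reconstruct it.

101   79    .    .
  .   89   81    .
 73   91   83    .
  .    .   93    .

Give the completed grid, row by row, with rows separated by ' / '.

Row 3 needs 344; the known cells sum to 247, so (3,4) = 97.
From column 2, 344 − (79 + 89 + 91) gives (4,2) = 85.
Using column 3: 81 + 83 + 93 + ? → (1,3) = 344 − 257 = 87.
The remaining cell in main diagonal is (4,4) = 344 − 273 = 71.
Using row 1: 101 + 79 + 87 + ? → (1,4) = 344 − 267 = 77.
The remaining cell in row 4 is (4,1) = 344 − 249 = 95.
Column 1 must total 344; the given cells sum to 269, so (2,1) = 75.
From column 4, 344 − (77 + 97 + 71) gives (2,4) = 99.

101 79 87 77 / 75 89 81 99 / 73 91 83 97 / 95 85 93 71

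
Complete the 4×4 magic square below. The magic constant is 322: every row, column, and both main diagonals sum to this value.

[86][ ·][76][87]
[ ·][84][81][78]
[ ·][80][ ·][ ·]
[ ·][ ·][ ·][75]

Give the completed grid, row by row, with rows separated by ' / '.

The remaining cell in row 1 is (1,2) = 322 − 249 = 73.
Row 2 must total 322; the given cells sum to 243, so (2,1) = 79.
Using column 2: 73 + 84 + 80 + ? → (4,2) = 322 − 237 = 85.
From column 4, 322 − (87 + 78 + 75) gives (3,4) = 82.
From main diagonal, 322 − (86 + 84 + 75) gives (3,3) = 77.
The remaining cell in anti-diagonal is (4,1) = 322 − 248 = 74.
The remaining cell in row 3 is (3,1) = 322 − 239 = 83.
From row 4, 322 − (74 + 85 + 75) gives (4,3) = 88.

86 73 76 87 / 79 84 81 78 / 83 80 77 82 / 74 85 88 75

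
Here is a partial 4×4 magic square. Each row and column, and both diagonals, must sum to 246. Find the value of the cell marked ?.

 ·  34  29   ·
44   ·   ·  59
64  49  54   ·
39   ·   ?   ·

Using row 3: 64 + 49 + 54 + ? → (3,4) = 246 − 167 = 79.
Column 1: 44 + 64 + 39 + ? = 246, so (1,1) = 99.
Using row 1: 99 + 34 + 29 + ? → (1,4) = 246 − 162 = 84.
Column 4: 84 + 59 + 79 + ? = 246, so (4,4) = 24.
Main diagonal needs 246; the known cells sum to 177, so (2,2) = 69.
Anti-diagonal needs 246; the known cells sum to 172, so (2,3) = 74.
Column 2 must total 246; the given cells sum to 152, so (4,2) = 94.
Column 3 needs 246; the known cells sum to 157, so (4,3) = 89.

89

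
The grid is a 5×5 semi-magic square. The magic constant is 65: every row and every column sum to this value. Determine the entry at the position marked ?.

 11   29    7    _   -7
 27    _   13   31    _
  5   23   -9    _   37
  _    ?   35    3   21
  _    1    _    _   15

17

Row 1: 11 + 29 + 7 + (-7) + ? = 65, so (1,4) = 25.
From row 3, 65 − (5 + 23 + (-9) + 37) gives (3,4) = 9.
Using column 3: 7 + 13 + (-9) + 35 + ? → (5,3) = 65 − 46 = 19.
Column 4 must total 65; the given cells sum to 68, so (5,4) = -3.
Column 5 needs 65; the known cells sum to 66, so (2,5) = -1.
Using row 2: 27 + 13 + 31 + (-1) + ? → (2,2) = 65 − 70 = -5.
Row 5: 1 + 19 + (-3) + 15 + ? = 65, so (5,1) = 33.
The remaining cell in column 1 is (4,1) = 65 − 76 = -11.
Column 2: 29 + (-5) + 23 + 1 + ? = 65, so (4,2) = 17.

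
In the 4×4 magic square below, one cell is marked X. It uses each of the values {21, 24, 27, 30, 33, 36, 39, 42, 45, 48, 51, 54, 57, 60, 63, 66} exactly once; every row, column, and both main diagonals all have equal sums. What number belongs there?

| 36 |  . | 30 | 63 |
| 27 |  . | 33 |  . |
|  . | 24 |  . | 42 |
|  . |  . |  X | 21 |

The 16 entries sum to 696, so each line sums to 696/4 = 174.
Row 1 needs 174; the known cells sum to 129, so (1,2) = 45.
The remaining cell in column 4 is (2,4) = 174 − 126 = 48.
The remaining cell in anti-diagonal is (4,1) = 174 − 120 = 54.
Row 2 needs 174; the known cells sum to 108, so (2,2) = 66.
The remaining cell in column 1 is (3,1) = 174 − 117 = 57.
From column 2, 174 − (45 + 66 + 24) gives (4,2) = 39.
Main diagonal must total 174; the given cells sum to 123, so (3,3) = 51.
From row 4, 174 − (54 + 39 + 21) gives (4,3) = 60.

60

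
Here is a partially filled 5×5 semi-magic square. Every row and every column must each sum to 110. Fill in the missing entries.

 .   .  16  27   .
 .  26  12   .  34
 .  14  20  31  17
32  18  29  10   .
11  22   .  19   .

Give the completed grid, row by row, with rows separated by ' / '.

24 30 16 27 13 / 15 26 12 23 34 / 28 14 20 31 17 / 32 18 29 10 21 / 11 22 33 19 25

Using row 3: 14 + 20 + 31 + 17 + ? → (3,1) = 110 − 82 = 28.
Row 4 needs 110; the known cells sum to 89, so (4,5) = 21.
Column 2 needs 110; the known cells sum to 80, so (1,2) = 30.
From column 3, 110 − (16 + 12 + 20 + 29) gives (5,3) = 33.
Column 4 needs 110; the known cells sum to 87, so (2,4) = 23.
Row 2: 26 + 12 + 23 + 34 + ? = 110, so (2,1) = 15.
The remaining cell in row 5 is (5,5) = 110 − 85 = 25.
Column 1: 15 + 28 + 32 + 11 + ? = 110, so (1,1) = 24.
The remaining cell in column 5 is (1,5) = 110 − 97 = 13.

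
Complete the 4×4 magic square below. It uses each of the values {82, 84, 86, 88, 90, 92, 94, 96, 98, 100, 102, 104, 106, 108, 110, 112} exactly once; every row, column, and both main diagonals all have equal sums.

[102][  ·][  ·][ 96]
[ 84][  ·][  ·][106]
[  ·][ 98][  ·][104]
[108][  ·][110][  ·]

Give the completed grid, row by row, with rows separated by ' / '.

102 90 100 96 / 84 112 86 106 / 94 98 92 104 / 108 88 110 82

The 16 entries sum to 1552, so each line sums to 1552/4 = 388.
Column 1 must total 388; the given cells sum to 294, so (3,1) = 94.
Column 4 must total 388; the given cells sum to 306, so (4,4) = 82.
From anti-diagonal, 388 − (96 + 98 + 108) gives (2,3) = 86.
Row 2 must total 388; the given cells sum to 276, so (2,2) = 112.
The remaining cell in row 3 is (3,3) = 388 − 296 = 92.
Row 4 needs 388; the known cells sum to 300, so (4,2) = 88.
Column 2 must total 388; the given cells sum to 298, so (1,2) = 90.
The remaining cell in column 3 is (1,3) = 388 − 288 = 100.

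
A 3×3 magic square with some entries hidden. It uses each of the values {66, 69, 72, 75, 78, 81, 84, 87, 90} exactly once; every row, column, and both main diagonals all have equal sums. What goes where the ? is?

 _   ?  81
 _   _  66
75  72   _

84

The 9 entries sum to 702, so each line sums to 702/3 = 234.
Row 3 needs 234; the known cells sum to 147, so (3,3) = 87.
Anti-diagonal: 81 + 75 + ? = 234, so (2,2) = 78.
The remaining cell in row 2 is (2,1) = 234 − 144 = 90.
Column 1 must total 234; the given cells sum to 165, so (1,1) = 69.
From column 2, 234 − (78 + 72) gives (1,2) = 84.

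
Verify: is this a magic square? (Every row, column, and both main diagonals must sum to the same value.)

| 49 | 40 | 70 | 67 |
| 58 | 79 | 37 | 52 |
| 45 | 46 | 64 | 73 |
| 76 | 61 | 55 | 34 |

Row 1: 49 + 40 + 70 + 67 = 226.
Row 2: 58 + 79 + 37 + 52 = 226.
Row 3: 45 + 46 + 64 + 73 = 228.
Row 4: 76 + 61 + 55 + 34 = 226.
Column 1: 49 + 58 + 45 + 76 = 228.
Column 2: 40 + 79 + 46 + 61 = 226.
Column 3: 70 + 37 + 64 + 55 = 226.
Column 4: 67 + 52 + 73 + 34 = 226.
Main diagonal: 49 + 79 + 64 + 34 = 226.
Anti-diagonal: 67 + 37 + 46 + 76 = 226.

No — row 3 sums to 228 but row 1 sums to 226.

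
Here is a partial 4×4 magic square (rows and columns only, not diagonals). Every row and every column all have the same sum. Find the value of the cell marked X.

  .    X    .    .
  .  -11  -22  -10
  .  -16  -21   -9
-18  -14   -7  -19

Row 4 is complete and sums to -58; that is the magic constant.
Row 2 must total -58; the given cells sum to -43, so (2,1) = -15.
From row 3, -58 − (-16 + (-21) + (-9)) gives (3,1) = -12.
Column 1: -15 + (-12) + (-18) + ? = -58, so (1,1) = -13.
Column 2: -11 + (-16) + (-14) + ? = -58, so (1,2) = -17.

-17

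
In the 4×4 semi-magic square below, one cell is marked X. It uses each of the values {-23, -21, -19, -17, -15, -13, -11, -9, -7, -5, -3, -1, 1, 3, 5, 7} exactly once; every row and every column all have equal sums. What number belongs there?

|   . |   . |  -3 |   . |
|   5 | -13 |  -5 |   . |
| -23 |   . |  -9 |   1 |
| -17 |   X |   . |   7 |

The 16 entries sum to -128, so each line sums to -128/4 = -32.
Row 2 needs -32; the known cells sum to -13, so (2,4) = -19.
Using row 3: -23 + (-9) + 1 + ? → (3,2) = -32 − (-31) = -1.
Column 1: 5 + (-23) + (-17) + ? = -32, so (1,1) = 3.
Using column 3: -3 + (-5) + (-9) + ? → (4,3) = -32 − (-17) = -15.
From column 4, -32 − (-19 + 1 + 7) gives (1,4) = -21.
Row 1 needs -32; the known cells sum to -21, so (1,2) = -11.
The remaining cell in row 4 is (4,2) = -32 − (-25) = -7.

-7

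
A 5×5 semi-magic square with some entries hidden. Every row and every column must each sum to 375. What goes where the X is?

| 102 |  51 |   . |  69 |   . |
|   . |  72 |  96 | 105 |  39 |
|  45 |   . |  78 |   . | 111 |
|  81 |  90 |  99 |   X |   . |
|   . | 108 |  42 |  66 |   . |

The remaining cell in row 2 is (2,1) = 375 − 312 = 63.
Using column 1: 102 + 63 + 45 + 81 + ? → (5,1) = 375 − 291 = 84.
Column 2 needs 375; the known cells sum to 321, so (3,2) = 54.
From column 3, 375 − (96 + 78 + 99 + 42) gives (1,3) = 60.
Row 1: 102 + 51 + 60 + 69 + ? = 375, so (1,5) = 93.
Row 3 needs 375; the known cells sum to 288, so (3,4) = 87.
Row 5 needs 375; the known cells sum to 300, so (5,5) = 75.
Column 4 must total 375; the given cells sum to 327, so (4,4) = 48.

48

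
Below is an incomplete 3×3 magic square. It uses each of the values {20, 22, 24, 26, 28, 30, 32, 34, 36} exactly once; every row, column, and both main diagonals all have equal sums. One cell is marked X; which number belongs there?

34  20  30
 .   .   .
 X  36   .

26

The 9 entries sum to 252, so each line sums to 252/3 = 84.
Column 2 must total 84; the given cells sum to 56, so (2,2) = 28.
Main diagonal must total 84; the given cells sum to 62, so (3,3) = 22.
The remaining cell in anti-diagonal is (3,1) = 84 − 58 = 26.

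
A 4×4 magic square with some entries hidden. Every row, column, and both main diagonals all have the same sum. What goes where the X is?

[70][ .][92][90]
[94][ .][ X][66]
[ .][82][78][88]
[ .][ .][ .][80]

68

Column 4 is complete and sums to 324; that is the magic constant.
From row 1, 324 − (70 + 92 + 90) gives (1,2) = 72.
Row 3 needs 324; the known cells sum to 248, so (3,1) = 76.
From column 1, 324 − (70 + 94 + 76) gives (4,1) = 84.
Main diagonal must total 324; the given cells sum to 228, so (2,2) = 96.
Using anti-diagonal: 90 + 82 + 84 + ? → (2,3) = 324 − 256 = 68.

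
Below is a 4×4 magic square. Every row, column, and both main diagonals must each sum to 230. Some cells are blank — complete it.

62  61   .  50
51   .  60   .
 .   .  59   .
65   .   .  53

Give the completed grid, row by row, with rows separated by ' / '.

From row 1, 230 − (62 + 61 + 50) gives (1,3) = 57.
Column 1 needs 230; the known cells sum to 178, so (3,1) = 52.
Using column 3: 57 + 60 + 59 + ? → (4,3) = 230 − 176 = 54.
Main diagonal needs 230; the known cells sum to 174, so (2,2) = 56.
Anti-diagonal must total 230; the given cells sum to 175, so (3,2) = 55.
The remaining cell in row 2 is (2,4) = 230 − 167 = 63.
Row 3: 52 + 55 + 59 + ? = 230, so (3,4) = 64.
Using row 4: 65 + 54 + 53 + ? → (4,2) = 230 − 172 = 58.

62 61 57 50 / 51 56 60 63 / 52 55 59 64 / 65 58 54 53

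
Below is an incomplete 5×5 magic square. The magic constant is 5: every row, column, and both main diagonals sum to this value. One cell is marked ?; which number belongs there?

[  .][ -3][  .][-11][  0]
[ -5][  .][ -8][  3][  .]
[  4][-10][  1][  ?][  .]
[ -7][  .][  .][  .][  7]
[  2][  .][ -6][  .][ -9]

12

Column 1 must total 5; the given cells sum to -6, so (1,1) = 11.
Using anti-diagonal: 0 + 3 + 1 + 2 + ? → (4,2) = 5 − 6 = -1.
Row 1 must total 5; the given cells sum to -3, so (1,3) = 8.
From column 3, 5 − (8 + (-8) + 1 + (-6)) gives (4,3) = 10.
Row 4 needs 5; the known cells sum to 9, so (4,4) = -4.
Main diagonal needs 5; the known cells sum to -1, so (2,2) = 6.
Row 2 must total 5; the given cells sum to -4, so (2,5) = 9.
From column 2, 5 − (-3 + 6 + (-10) + (-1)) gives (5,2) = 13.
Column 5: 0 + 9 + 7 + (-9) + ? = 5, so (3,5) = -2.
Row 3: 4 + (-10) + 1 + (-2) + ? = 5, so (3,4) = 12.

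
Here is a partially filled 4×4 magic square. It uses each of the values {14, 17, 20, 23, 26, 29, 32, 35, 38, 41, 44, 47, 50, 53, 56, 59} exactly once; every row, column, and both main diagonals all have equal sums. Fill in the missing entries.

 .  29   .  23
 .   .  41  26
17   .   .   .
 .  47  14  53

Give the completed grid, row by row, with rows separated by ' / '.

38 29 56 23 / 59 20 41 26 / 17 50 35 44 / 32 47 14 53

The 16 entries sum to 584, so each line sums to 584/4 = 146.
Using row 4: 47 + 14 + 53 + ? → (4,1) = 146 − 114 = 32.
The remaining cell in column 4 is (3,4) = 146 − 102 = 44.
Using anti-diagonal: 23 + 41 + 32 + ? → (3,2) = 146 − 96 = 50.
From row 3, 146 − (17 + 50 + 44) gives (3,3) = 35.
Column 2 must total 146; the given cells sum to 126, so (2,2) = 20.
The remaining cell in column 3 is (1,3) = 146 − 90 = 56.
Main diagonal must total 146; the given cells sum to 108, so (1,1) = 38.
Row 2: 20 + 41 + 26 + ? = 146, so (2,1) = 59.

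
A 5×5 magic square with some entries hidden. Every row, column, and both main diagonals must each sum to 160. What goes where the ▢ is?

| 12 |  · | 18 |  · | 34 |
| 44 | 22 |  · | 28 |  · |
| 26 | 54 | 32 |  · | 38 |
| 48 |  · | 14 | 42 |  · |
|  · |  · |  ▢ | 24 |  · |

From row 3, 160 − (26 + 54 + 32 + 38) gives (3,4) = 10.
Column 1 must total 160; the given cells sum to 130, so (5,1) = 30.
Using column 4: 28 + 10 + 42 + 24 + ? → (1,4) = 160 − 104 = 56.
The remaining cell in main diagonal is (5,5) = 160 − 108 = 52.
Anti-diagonal must total 160; the given cells sum to 124, so (4,2) = 36.
The remaining cell in row 1 is (1,2) = 160 − 120 = 40.
Row 4 needs 160; the known cells sum to 140, so (4,5) = 20.
Using column 2: 40 + 22 + 54 + 36 + ? → (5,2) = 160 − 152 = 8.
Using column 5: 34 + 38 + 20 + 52 + ? → (2,5) = 160 − 144 = 16.
Row 2 needs 160; the known cells sum to 110, so (2,3) = 50.
From row 5, 160 − (30 + 8 + 24 + 52) gives (5,3) = 46.

46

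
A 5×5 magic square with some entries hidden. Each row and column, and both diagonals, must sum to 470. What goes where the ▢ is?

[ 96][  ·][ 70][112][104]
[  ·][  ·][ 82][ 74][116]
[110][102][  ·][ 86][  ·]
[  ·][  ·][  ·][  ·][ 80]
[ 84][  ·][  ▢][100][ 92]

118

Row 1 must total 470; the given cells sum to 382, so (1,2) = 88.
Using column 4: 112 + 74 + 86 + 100 + ? → (4,4) = 470 − 372 = 98.
Column 5 needs 470; the known cells sum to 392, so (3,5) = 78.
From row 3, 470 − (110 + 102 + 86 + 78) gives (3,3) = 94.
Using main diagonal: 96 + 94 + 98 + 92 + ? → (2,2) = 470 − 380 = 90.
Using anti-diagonal: 104 + 74 + 94 + 84 + ? → (4,2) = 470 − 356 = 114.
Using row 2: 90 + 82 + 74 + 116 + ? → (2,1) = 470 − 362 = 108.
From column 1, 470 − (96 + 108 + 110 + 84) gives (4,1) = 72.
The remaining cell in column 2 is (5,2) = 470 − 394 = 76.
Row 4 must total 470; the given cells sum to 364, so (4,3) = 106.
Row 5 must total 470; the given cells sum to 352, so (5,3) = 118.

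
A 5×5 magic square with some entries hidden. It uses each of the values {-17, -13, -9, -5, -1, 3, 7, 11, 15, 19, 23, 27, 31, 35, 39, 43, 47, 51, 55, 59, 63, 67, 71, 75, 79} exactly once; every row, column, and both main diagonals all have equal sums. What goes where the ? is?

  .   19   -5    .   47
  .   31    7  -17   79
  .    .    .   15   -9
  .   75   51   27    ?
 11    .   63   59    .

The 25 entries sum to 775, so each line sums to 775/5 = 155.
Row 2 must total 155; the given cells sum to 100, so (2,1) = 55.
Column 3 needs 155; the known cells sum to 116, so (3,3) = 39.
Using column 4: -17 + 15 + 27 + 59 + ? → (1,4) = 155 − 84 = 71.
Row 1 needs 155; the known cells sum to 132, so (1,1) = 23.
Using main diagonal: 23 + 31 + 39 + 27 + ? → (5,5) = 155 − 120 = 35.
Using row 5: 11 + 63 + 59 + 35 + ? → (5,2) = 155 − 168 = -13.
From column 2, 155 − (19 + 31 + 75 + (-13)) gives (3,2) = 43.
Column 5 must total 155; the given cells sum to 152, so (4,5) = 3.

3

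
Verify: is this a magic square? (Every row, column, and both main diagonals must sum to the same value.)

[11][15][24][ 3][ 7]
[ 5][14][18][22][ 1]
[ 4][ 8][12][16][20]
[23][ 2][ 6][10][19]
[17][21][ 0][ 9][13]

Row 1: 11 + 15 + 24 + 3 + 7 = 60.
Row 2: 5 + 14 + 18 + 22 + 1 = 60.
Row 3: 4 + 8 + 12 + 16 + 20 = 60.
Row 4: 23 + 2 + 6 + 10 + 19 = 60.
Row 5: 17 + 21 + 0 + 9 + 13 = 60.
Column 1: 11 + 5 + 4 + 23 + 17 = 60.
Column 2: 15 + 14 + 8 + 2 + 21 = 60.
Column 3: 24 + 18 + 12 + 6 + 0 = 60.
Column 4: 3 + 22 + 16 + 10 + 9 = 60.
Column 5: 7 + 1 + 20 + 19 + 13 = 60.
Main diagonal: 11 + 14 + 12 + 10 + 13 = 60.
Anti-diagonal: 7 + 22 + 12 + 2 + 17 = 60.
All lines sum to 60.

Yes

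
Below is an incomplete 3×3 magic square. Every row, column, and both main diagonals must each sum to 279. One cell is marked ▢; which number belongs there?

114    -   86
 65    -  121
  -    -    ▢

Row 1: 114 + 86 + ? = 279, so (1,2) = 79.
Using row 2: 65 + 121 + ? → (2,2) = 279 − 186 = 93.
Column 1 needs 279; the known cells sum to 179, so (3,1) = 100.
Using column 2: 79 + 93 + ? → (3,2) = 279 − 172 = 107.
From column 3, 279 − (86 + 121) gives (3,3) = 72.

72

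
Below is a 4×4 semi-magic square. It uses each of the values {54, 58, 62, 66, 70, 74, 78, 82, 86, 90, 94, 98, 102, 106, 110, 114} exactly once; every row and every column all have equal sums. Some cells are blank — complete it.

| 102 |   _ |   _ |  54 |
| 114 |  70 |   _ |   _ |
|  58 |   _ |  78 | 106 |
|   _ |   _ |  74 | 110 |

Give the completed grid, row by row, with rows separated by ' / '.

102 82 98 54 / 114 70 86 66 / 58 94 78 106 / 62 90 74 110

The 16 entries sum to 1344, so each line sums to 1344/4 = 336.
Row 3: 58 + 78 + 106 + ? = 336, so (3,2) = 94.
Column 1: 102 + 114 + 58 + ? = 336, so (4,1) = 62.
Using column 4: 54 + 106 + 110 + ? → (2,4) = 336 − 270 = 66.
The remaining cell in row 2 is (2,3) = 336 − 250 = 86.
Row 4: 62 + 74 + 110 + ? = 336, so (4,2) = 90.
Column 2: 70 + 94 + 90 + ? = 336, so (1,2) = 82.
From column 3, 336 − (86 + 78 + 74) gives (1,3) = 98.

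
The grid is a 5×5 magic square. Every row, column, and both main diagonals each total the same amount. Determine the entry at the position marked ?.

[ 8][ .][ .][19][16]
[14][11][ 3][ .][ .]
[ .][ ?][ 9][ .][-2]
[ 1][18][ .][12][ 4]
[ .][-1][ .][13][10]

17

Main diagonal is complete and sums to 50; that is the magic constant.
Using row 4: 1 + 18 + 12 + 4 + ? → (4,3) = 50 − 35 = 15.
The remaining cell in column 5 is (2,5) = 50 − 28 = 22.
The remaining cell in row 2 is (2,4) = 50 − 50 = 0.
From column 4, 50 − (19 + 0 + 12 + 13) gives (3,4) = 6.
Anti-diagonal must total 50; the given cells sum to 43, so (5,1) = 7.
The remaining cell in row 5 is (5,3) = 50 − 29 = 21.
Using column 1: 8 + 14 + 1 + 7 + ? → (3,1) = 50 − 30 = 20.
From column 3, 50 − (3 + 9 + 15 + 21) gives (1,3) = 2.
Using row 1: 8 + 2 + 19 + 16 + ? → (1,2) = 50 − 45 = 5.
From row 3, 50 − (20 + 9 + 6 + (-2)) gives (3,2) = 17.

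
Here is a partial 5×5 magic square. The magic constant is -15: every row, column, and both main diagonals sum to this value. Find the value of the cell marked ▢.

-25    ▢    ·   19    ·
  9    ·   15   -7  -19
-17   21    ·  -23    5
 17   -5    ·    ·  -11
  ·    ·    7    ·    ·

Row 2 must total -15; the given cells sum to -2, so (2,2) = -13.
Row 3: -17 + 21 + (-23) + 5 + ? = -15, so (3,3) = -1.
Column 1 must total -15; the given cells sum to -16, so (5,1) = 1.
The remaining cell in anti-diagonal is (1,5) = -15 − (-12) = -3.
From column 5, -15 − (-3 + (-19) + 5 + (-11)) gives (5,5) = 13.
Main diagonal: -25 + (-13) + (-1) + 13 + ? = -15, so (4,4) = 11.
Using row 4: 17 + (-5) + 11 + (-11) + ? → (4,3) = -15 − 12 = -27.
Column 3 needs -15; the known cells sum to -6, so (1,3) = -9.
Column 4: 19 + (-7) + (-23) + 11 + ? = -15, so (5,4) = -15.
Row 1 must total -15; the given cells sum to -18, so (1,2) = 3.

3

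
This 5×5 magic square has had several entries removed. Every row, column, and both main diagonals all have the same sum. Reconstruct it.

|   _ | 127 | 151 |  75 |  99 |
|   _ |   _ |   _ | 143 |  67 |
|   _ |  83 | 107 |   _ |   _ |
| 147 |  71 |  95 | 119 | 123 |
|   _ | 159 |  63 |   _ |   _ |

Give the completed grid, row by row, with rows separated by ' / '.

103 127 151 75 99 / 91 115 139 143 67 / 79 83 107 131 155 / 147 71 95 119 123 / 135 159 63 87 111

Row 4 is already complete: 147 + 71 + 95 + 119 + 123 = 555, so that is the magic constant.
Row 1 must total 555; the given cells sum to 452, so (1,1) = 103.
Using column 2: 127 + 83 + 71 + 159 + ? → (2,2) = 555 − 440 = 115.
Column 3 must total 555; the given cells sum to 416, so (2,3) = 139.
Main diagonal needs 555; the known cells sum to 444, so (5,5) = 111.
Anti-diagonal: 99 + 143 + 107 + 71 + ? = 555, so (5,1) = 135.
Using row 2: 115 + 139 + 143 + 67 + ? → (2,1) = 555 − 464 = 91.
The remaining cell in row 5 is (5,4) = 555 − 468 = 87.
Column 1 must total 555; the given cells sum to 476, so (3,1) = 79.
The remaining cell in column 4 is (3,4) = 555 − 424 = 131.
Using column 5: 99 + 67 + 123 + 111 + ? → (3,5) = 555 − 400 = 155.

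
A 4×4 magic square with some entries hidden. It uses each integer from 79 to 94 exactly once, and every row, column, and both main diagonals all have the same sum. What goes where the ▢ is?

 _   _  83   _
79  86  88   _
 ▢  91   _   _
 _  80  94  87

The entries are 79 through 94, which sum to 1384, so each line sums to 1384/4 = 346.
Row 2 must total 346; the given cells sum to 253, so (2,4) = 93.
From row 4, 346 − (80 + 94 + 87) gives (4,1) = 85.
Column 2 needs 346; the known cells sum to 257, so (1,2) = 89.
Column 3: 83 + 88 + 94 + ? = 346, so (3,3) = 81.
The remaining cell in main diagonal is (1,1) = 346 − 254 = 92.
Anti-diagonal: 88 + 91 + 85 + ? = 346, so (1,4) = 82.
Column 1: 92 + 79 + 85 + ? = 346, so (3,1) = 90.

90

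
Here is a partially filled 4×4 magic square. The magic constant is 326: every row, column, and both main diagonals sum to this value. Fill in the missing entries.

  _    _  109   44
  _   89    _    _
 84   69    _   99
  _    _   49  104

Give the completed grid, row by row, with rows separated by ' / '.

Using row 3: 84 + 69 + 99 + ? → (3,3) = 326 − 252 = 74.
From column 3, 326 − (109 + 74 + 49) gives (2,3) = 94.
Column 4 needs 326; the known cells sum to 247, so (2,4) = 79.
Main diagonal must total 326; the given cells sum to 267, so (1,1) = 59.
Using anti-diagonal: 44 + 94 + 69 + ? → (4,1) = 326 − 207 = 119.
Row 1 must total 326; the given cells sum to 212, so (1,2) = 114.
Row 2 must total 326; the given cells sum to 262, so (2,1) = 64.
The remaining cell in row 4 is (4,2) = 326 − 272 = 54.

59 114 109 44 / 64 89 94 79 / 84 69 74 99 / 119 54 49 104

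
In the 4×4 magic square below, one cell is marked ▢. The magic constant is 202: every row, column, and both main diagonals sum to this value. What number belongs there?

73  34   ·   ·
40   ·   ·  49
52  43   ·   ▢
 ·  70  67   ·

From column 1, 202 − (73 + 40 + 52) gives (4,1) = 37.
Column 2 needs 202; the known cells sum to 147, so (2,2) = 55.
Row 2 needs 202; the known cells sum to 144, so (2,3) = 58.
From row 4, 202 − (37 + 70 + 67) gives (4,4) = 28.
Main diagonal must total 202; the given cells sum to 156, so (3,3) = 46.
The remaining cell in anti-diagonal is (1,4) = 202 − 138 = 64.
Using row 1: 73 + 34 + 64 + ? → (1,3) = 202 − 171 = 31.
From row 3, 202 − (52 + 43 + 46) gives (3,4) = 61.

61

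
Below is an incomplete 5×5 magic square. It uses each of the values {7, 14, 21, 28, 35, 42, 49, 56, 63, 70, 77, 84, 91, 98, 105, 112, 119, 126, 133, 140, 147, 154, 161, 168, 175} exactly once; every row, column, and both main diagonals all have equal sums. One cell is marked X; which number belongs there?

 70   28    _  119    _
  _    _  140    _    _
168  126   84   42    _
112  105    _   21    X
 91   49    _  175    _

The 25 entries sum to 2275, so each line sums to 2275/5 = 455.
Row 3: 168 + 126 + 84 + 42 + ? = 455, so (3,5) = 35.
From column 1, 455 − (70 + 168 + 112 + 91) gives (2,1) = 14.
Using column 2: 28 + 126 + 105 + 49 + ? → (2,2) = 455 − 308 = 147.
The remaining cell in column 4 is (2,4) = 455 − 357 = 98.
Using main diagonal: 70 + 147 + 84 + 21 + ? → (5,5) = 455 − 322 = 133.
Using anti-diagonal: 98 + 84 + 105 + 91 + ? → (1,5) = 455 − 378 = 77.
The remaining cell in row 1 is (1,3) = 455 − 294 = 161.
Row 2: 14 + 147 + 140 + 98 + ? = 455, so (2,5) = 56.
From row 5, 455 − (91 + 49 + 175 + 133) gives (5,3) = 7.
Column 3: 161 + 140 + 84 + 7 + ? = 455, so (4,3) = 63.
Using column 5: 77 + 56 + 35 + 133 + ? → (4,5) = 455 − 301 = 154.

154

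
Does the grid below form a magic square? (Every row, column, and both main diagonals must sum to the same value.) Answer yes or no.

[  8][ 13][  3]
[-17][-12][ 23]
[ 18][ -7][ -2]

No — row 2 sums to -6 but column 3 sums to 24.

Row 1: 8 + 13 + 3 = 24.
Row 2: -17 + (-12) + 23 = -6.
Row 3: 18 + (-7) + (-2) = 9.
Column 1: 8 + (-17) + 18 = 9.
Column 2: 13 + (-12) + (-7) = -6.
Column 3: 3 + 23 + (-2) = 24.
Main diagonal: 8 + (-12) + (-2) = -6.
Anti-diagonal: 3 + (-12) + 18 = 9.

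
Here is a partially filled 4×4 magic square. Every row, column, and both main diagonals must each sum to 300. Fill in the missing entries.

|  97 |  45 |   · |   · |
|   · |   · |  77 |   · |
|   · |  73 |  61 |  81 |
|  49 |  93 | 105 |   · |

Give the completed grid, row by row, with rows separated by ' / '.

97 45 57 101 / 69 89 77 65 / 85 73 61 81 / 49 93 105 53

Row 3 must total 300; the given cells sum to 215, so (3,1) = 85.
Row 4 needs 300; the known cells sum to 247, so (4,4) = 53.
Column 1: 97 + 85 + 49 + ? = 300, so (2,1) = 69.
Column 2 must total 300; the given cells sum to 211, so (2,2) = 89.
Column 3 needs 300; the known cells sum to 243, so (1,3) = 57.
Using anti-diagonal: 77 + 73 + 49 + ? → (1,4) = 300 − 199 = 101.
Row 2 must total 300; the given cells sum to 235, so (2,4) = 65.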